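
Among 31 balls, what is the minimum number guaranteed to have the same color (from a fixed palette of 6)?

There are 6 possible values for color (from a fixed palette of 6). With 31 balls and 6 categories, by pigeonhole: ceiling(31/6).

Final answer: 6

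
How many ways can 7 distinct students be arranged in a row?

The number of ways to arrange 7 distinct objects is 7!.

Final answer: 7! = 5040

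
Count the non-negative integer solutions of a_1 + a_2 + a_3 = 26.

Stars and bars with 26 stars and 2 bars:
C(26+3-1, 3-1) = C(28,2).

Final answer: C(28,2) = 378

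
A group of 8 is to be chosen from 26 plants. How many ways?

C(26,8) = 26!/(8! x 18!).

Final answer: \binom{26}{8} = 1562275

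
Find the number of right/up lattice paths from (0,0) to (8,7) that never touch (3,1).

Total paths to (8,7): C(15,7) = 6435.
Paths through (3,1): C(4,1) x C(11,6) = 1848.
Avoiding (3,1): 6435 - 1848.

Final answer: 4587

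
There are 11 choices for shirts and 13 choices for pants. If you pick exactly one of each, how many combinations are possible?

By the multiplication principle: 11 x 13.

Final answer: 143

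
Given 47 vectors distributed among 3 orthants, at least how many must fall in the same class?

By pigeonhole with 47 objects and 3 categories: ceiling(47/3).

Final answer: 16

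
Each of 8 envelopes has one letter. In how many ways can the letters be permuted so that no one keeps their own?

Use the recurrence D(n) = (n-1)(D(n-1) + D(n-2)) with D(0)=1, D(1)=0.
D(2) = 1 x (0 + 1) = 1
D(3) = 2 x (1 + 0) = 2
D(4) = 3 x (2 + 1) = 9
D(5) = 4 x (9 + 2) = 44
D(6) = 5 x (44 + 9) = 265
D(7) = 6 x (265 + 44) = 1854
D(8) = 7 x (D(7) + D(6)) = 7 x (1854 + 265)

Final answer: D(8) = 14833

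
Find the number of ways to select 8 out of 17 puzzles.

C(17,8) = 17!/(8! x (17-8)!).

Final answer: C(17,8) = 24310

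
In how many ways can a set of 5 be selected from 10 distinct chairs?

C(10,5) = 10!/(5! x (10-5)!).

Final answer: C(10,5) = 252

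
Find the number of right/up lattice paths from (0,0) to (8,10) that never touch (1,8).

Total paths to (8,10): C(18,10) = 43758.
Paths through (1,8): C(9,8) x C(9,2) = 324.
Avoiding (1,8): 43758 - 324.

Final answer: 43434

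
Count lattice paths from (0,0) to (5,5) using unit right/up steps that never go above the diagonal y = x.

Total monotonic paths to (5,5): C(10,5) = 252.
Reflecting each bad path at its first crossing gives a bijection with paths to (4,6): C(10,6) = 210.
Valid Dyck paths: 252 - 210.
(Check: C(10,5) - C(10,6) = C(10,5)/6, the Catalan number C_{5}.)

Final answer: C_{5} = 42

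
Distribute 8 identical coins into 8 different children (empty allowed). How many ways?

Stars and bars: C(n+k-1, k-1) = C(15,7).

Final answer: C(15,7) = 6435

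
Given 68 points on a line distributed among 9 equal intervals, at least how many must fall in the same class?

By pigeonhole with 68 objects and 9 categories: ceiling(68/9).

Final answer: 8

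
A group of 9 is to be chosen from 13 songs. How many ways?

C(13,9) = 13!/(9! x 4!).

Final answer: \binom{13}{9} = 715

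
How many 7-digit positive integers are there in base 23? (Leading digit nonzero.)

Leading digit: 22 options (nonzero). Other 6 digit(s): 23 options each.
Total: 22 x 23^6.

Final answer: 3256789558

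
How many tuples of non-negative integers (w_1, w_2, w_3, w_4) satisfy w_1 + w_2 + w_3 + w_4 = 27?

Stars and bars with 27 stars and 3 bars:
C(27+4-1, 4-1) = C(30,3).

Final answer: C(30,3) = 4060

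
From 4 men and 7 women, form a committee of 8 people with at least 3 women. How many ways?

Sum over valid woman counts:
C(7,4)C(4,4) = 35
C(7,5)C(4,3) = 84
C(7,6)C(4,2) = 42
C(7,7)C(4,1) = 4
Total: 35 + 84 + 42 + 4.

Final answer: 165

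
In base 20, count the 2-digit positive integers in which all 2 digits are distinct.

The leading digit has 19 choices (anything but zero); the next has 19 (anything but the first), then 18, and so on, one fewer each time.
Total: 19 x 19.

Final answer: 361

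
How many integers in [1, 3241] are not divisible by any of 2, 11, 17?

|div by 2|=1620, |div by 11|=294, |div by 17|=190.
|div by 2&11|=147, |div by 2&17|=95, |div by 11&17|=17, |div by all|=8.
By inclusion-exclusion, divisible by at least one: 1620+294+190-147-95-17+8 = 1853.
Not divisible by any: 3241 - 1853.

Final answer: 1388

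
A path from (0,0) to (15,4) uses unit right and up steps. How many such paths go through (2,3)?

Paths (0,0)->(2,3): C(5,3) = 10.
Paths (2,3)->(15,4): C(14,1) = 14.
By multiplication principle: 10 x 14.

Final answer: 140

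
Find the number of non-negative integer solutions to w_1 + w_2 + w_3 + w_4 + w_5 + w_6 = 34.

Stars and bars with 34 stars and 5 bars:
C(34+6-1, 6-1) = C(39,5).

Final answer: C(39,5) = 575757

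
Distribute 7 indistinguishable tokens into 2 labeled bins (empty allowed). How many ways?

Stars and bars: C(n+k-1, k-1) = C(8,1).

Final answer: C(8,1) = 8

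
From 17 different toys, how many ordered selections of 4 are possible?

P(17,4) = 17!/(17-4)! = 17!/13!.

Final answer: P(17,4) = 57120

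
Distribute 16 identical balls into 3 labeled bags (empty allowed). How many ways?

Stars and bars: C(n+k-1, k-1) = C(18,2).

Final answer: C(18,2) = 153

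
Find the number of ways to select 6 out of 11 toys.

C(11,6) = 11!/(6! x (11-6)!).

Final answer: C(11,6) = 462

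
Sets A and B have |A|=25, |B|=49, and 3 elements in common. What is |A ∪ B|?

|A union B| = |A| + |B| - |A intersect B| = 25 + 49 - 3.

Final answer: 71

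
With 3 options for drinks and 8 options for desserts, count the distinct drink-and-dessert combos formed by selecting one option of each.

By the multiplication principle: 3 x 8.

Final answer: 24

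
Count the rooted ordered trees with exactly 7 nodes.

This is counted by the nth Catalan number C_n. Here n = 7 - 1 = 6.
Using C_0 = 1 and C_(k+1) = C_k x 2(2k+1)/(k+2), build up term by term: C_1=1, C_2=2, C_3=5, C_4=14, C_5=42, C_6=132.

Final answer: C_{6} = 132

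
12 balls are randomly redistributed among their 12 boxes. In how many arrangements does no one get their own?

Derangements satisfy D(n) = (n-1)(D(n-1) + D(n-2)), starting from D(0)=1, D(1)=0.
D(2) = 1 x (0 + 1) = 1
D(3) = 2 x (1 + 0) = 2
D(4) = 3 x (2 + 1) = 9
D(5) = 4 x (9 + 2) = 44
D(6) = 5 x (44 + 9) = 265
D(7) = 6 x (265 + 44) = 1854
D(8) = 7 x (1854 + 265) = 14833
D(9) = 8 x (14833 + 1854) = 133496
D(10) = 9 x (133496 + 14833) = 1334961
D(11) = 10 x (1334961 + 133496) = 14684570
D(12) = 11 x (D(11) + D(10)) = 11 x (14684570 + 1334961)

Final answer: D(12) = 176214841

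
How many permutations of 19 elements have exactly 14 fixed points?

Choose which 14 elements are fixed: C(19,14) = 11628.
Derange the remaining 5 using D(j) = (j-1)(D(j-1) + D(j-2)), D(0)=1, D(1)=0: D(2)=1, D(3)=2, D(4)=9, D(5)=44.
Total: 11628 x 44.

Final answer: C(19,14) D(5) = 511632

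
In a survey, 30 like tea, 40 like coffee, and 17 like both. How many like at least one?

|A union B| = |A| + |B| - |A intersect B| = 30 + 40 - 17.

Final answer: 53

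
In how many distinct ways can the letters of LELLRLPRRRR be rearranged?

Letters (E:1, L:4, P:1, R:5). Total letters: 11.
Permutations = 11!/(5! x 4!).

Final answer: 13860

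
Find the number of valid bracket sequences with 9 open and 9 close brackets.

The structures are counted by the Catalan number C_n. Here n = 9 (pairs).
Using C_0 = 1 and C_(k+1) = C_k x 2(2k+1)/(k+2), build up term by term: C_1=1, C_2=2, C_3=5, C_4=14, C_5=42, C_6=132, C_7=429, C_8=1430, C_9=4862.

Final answer: C_{9} = 4862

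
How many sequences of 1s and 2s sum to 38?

Let f(n) count the ways. The last step is size 1 or 2, so f(n) = f(n-1) + f(n-2) with f(1)=1, f(2)=2.
Computing successive values: f(1)=1, f(2)=2, f(3)=3, f(4)=5, f(5)=8, f(6)=13, f(7)=21, f(8)=34, f(9)=55, f(10)=89, f(11)=144, f(12)=233, f(13)=377, f(14)=610, f(15)=987, f(16)=1597, f(17)=2584, f(18)=4181, f(19)=6765, f(20)=10946, f(21)=17711, f(22)=28657, f(23)=46368, f(24)=75025, f(25)=121393, f(26)=196418, f(27)=317811, f(28)=514229, f(29)=832040, f(30)=1346269, f(31)=2178309, f(32)=3524578, f(33)=5702887, f(34)=9227465, f(35)=14930352, f(36)=24157817, f(37)=39088169, f(38)=63245986.

Final answer: 63245986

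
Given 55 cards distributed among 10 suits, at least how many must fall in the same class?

By pigeonhole with 55 objects and 10 categories: ceiling(55/10).

Final answer: 6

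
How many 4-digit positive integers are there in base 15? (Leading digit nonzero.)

Leading digit: 14 options (nonzero). Other 3 digit(s): 15 options each.
Total: 14 x 15^3.

Final answer: 47250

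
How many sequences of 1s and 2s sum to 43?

Let f(n) be the number of climbs. Removing the last move (1 or 2 steps) gives f(n) = f(n-1) + f(n-2); base cases f(1)=1, f(2)=2.
Iterating the recurrence: f(1)=1, f(2)=2, f(3)=3, f(4)=5, f(5)=8, f(6)=13, f(7)=21, f(8)=34, f(9)=55, f(10)=89, f(11)=144, f(12)=233, f(13)=377, f(14)=610, f(15)=987, f(16)=1597, f(17)=2584, f(18)=4181, f(19)=6765, f(20)=10946, f(21)=17711, f(22)=28657, f(23)=46368, f(24)=75025, f(25)=121393, f(26)=196418, f(27)=317811, f(28)=514229, f(29)=832040, f(30)=1346269, f(31)=2178309, f(32)=3524578, f(33)=5702887, f(34)=9227465, f(35)=14930352, f(36)=24157817, f(37)=39088169, f(38)=63245986, f(39)=102334155, f(40)=165580141, f(41)=267914296, f(42)=433494437, f(43)=701408733.

Final answer: 701408733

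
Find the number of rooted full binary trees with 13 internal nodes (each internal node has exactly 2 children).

This is a standard Catalan-number count: the answer is C_n. Here n = 13.
C_n = C(2n,n) - C(2n,n+1), so C_{13} = C(26,13) - C(26,14) = 10400600 - 9657700.

Final answer: C_{13} = 742900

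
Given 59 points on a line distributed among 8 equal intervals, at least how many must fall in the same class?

By pigeonhole with 59 objects and 8 categories: ceiling(59/8).

Final answer: 8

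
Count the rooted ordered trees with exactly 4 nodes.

This is counted by the nth Catalan number C_n. Here n = 4 - 1 = 3.
Using C_0 = 1 and C_(k+1) = C_k x 2(2k+1)/(k+2), build up term by term: C_1=1, C_2=2, C_3=5.

Final answer: C_{3} = 5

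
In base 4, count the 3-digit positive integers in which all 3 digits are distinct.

First digit: 3 (nonzero). Second: 3 (not first). Third: 2, etc.
Total: 3 x 3 x 2.

Final answer: 18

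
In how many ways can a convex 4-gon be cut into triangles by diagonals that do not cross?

This is counted by the nth Catalan number C_n. Here n = 4 - 2 = 2.
C_n = (2n)!/(n!(n+1)!), so C_{2} = 4!/(2! x 3!) = C(4,2)/3 = 6/3.

Final answer: C_{2} = 2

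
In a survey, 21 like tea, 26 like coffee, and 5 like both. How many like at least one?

|A union B| = |A| + |B| - |A intersect B| = 21 + 26 - 5.

Final answer: 42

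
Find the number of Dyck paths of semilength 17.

Total monotonic paths to (17,17): C(34,17) = 2333606220.
A path is bad iff it touches y = x + 1; reflecting its initial segment maps bad paths bijectively onto all paths to (16,18), of which there are C(34,18) = 2203961430.
Valid Dyck paths: 2333606220 - 2203961430.
(This is the Catalan number C_{17}.)

Final answer: C_{17} = 129644790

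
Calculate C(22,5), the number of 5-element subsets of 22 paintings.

C(22,5) = 22!/(5! x (22-5)!).

Final answer: C(22,5) = 26334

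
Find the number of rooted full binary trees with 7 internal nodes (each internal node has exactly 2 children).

This is a standard Catalan-number count: the answer is C_n. Here n = 7.
Using C_0 = 1 and C_(k+1) = C_k x 2(2k+1)/(k+2), build up term by term: C_1=1, C_2=2, C_3=5, C_4=14, C_5=42, C_6=132, C_7=429.

Final answer: C_{7} = 429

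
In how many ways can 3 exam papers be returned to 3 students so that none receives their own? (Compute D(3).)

Derangements satisfy D(n) = (n-1)(D(n-1) + D(n-2)), starting from D(0)=1, D(1)=0.
D(2) = 1 x (0 + 1) = 1
D(3) = 2 x (D(2) + D(1)) = 2 x (1 + 0)

Final answer: D(3) = 2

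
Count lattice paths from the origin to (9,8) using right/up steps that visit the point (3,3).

Paths (0,0)->(3,3): C(6,3) = 20.
Paths (3,3)->(9,8): C(11,5) = 462.
By multiplication principle: 20 x 462.

Final answer: 9240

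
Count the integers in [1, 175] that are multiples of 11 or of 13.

Multiples of 11: 15. Multiples of 13: 13. Of both (lcm=143): 1.
By inclusion-exclusion: 15 + 13 - 1.

Final answer: 27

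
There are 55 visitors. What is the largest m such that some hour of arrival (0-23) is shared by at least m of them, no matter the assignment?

There are 24 possible values for hour of arrival (0-23). With 55 visitors and 24 categories, by pigeonhole: ceiling(55/24).

Final answer: 3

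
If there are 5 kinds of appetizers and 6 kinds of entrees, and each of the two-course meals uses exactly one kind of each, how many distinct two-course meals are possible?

By the multiplication principle: 5 x 6.

Final answer: 30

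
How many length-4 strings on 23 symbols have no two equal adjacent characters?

Let g(n) count such strings. g(1) = 23, and each valid string of length n-1 extends in 22 ways (any symbol but the last), so g(n) = 22 g(n-1).
Total: g(4) = 23 x 22^3.

Final answer: 23 x 22^{3} = 244904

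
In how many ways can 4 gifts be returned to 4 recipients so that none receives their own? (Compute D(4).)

Derangements satisfy D(n) = (n-1)(D(n-1) + D(n-2)), starting from D(0)=1, D(1)=0.
D(2) = 1 x (0 + 1) = 1
D(3) = 2 x (1 + 0) = 2
D(4) = 3 x (D(3) + D(2)) = 3 x (2 + 1)

Final answer: D(4) = 9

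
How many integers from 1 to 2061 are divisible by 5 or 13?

Multiples of 5: 412. Multiples of 13: 158. Of both (lcm=65): 31.
By inclusion-exclusion: 412 + 158 - 31.

Final answer: 539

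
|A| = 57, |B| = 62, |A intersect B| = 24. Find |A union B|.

|A union B| = |A| + |B| - |A intersect B| = 57 + 62 - 24.

Final answer: 95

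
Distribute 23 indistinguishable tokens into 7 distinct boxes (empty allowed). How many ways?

Stars and bars: C(n+k-1, k-1) = C(29,6).

Final answer: C(29,6) = 475020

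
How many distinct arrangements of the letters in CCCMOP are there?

Letters (C:3, M:1, O:1, P:1). Total letters: 6.
Permutations = 6!/(3!).

Final answer: 120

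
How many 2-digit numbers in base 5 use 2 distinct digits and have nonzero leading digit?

First digit: 4 (nonzero). Second: 4 (not first). Third: 3, etc.
Total: 4 x 4.

Final answer: 16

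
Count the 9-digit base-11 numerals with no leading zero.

In base 11, the leading digit has 10 choices (1..10); each of the remaining 8 digits has 11 choices.
Total: 10 x 11^8.

Final answer: 2143588810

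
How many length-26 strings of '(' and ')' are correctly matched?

This is counted by the nth Catalan number C_n. Here n = 13 (pairs).
C_n = C(2n,n) - C(2n,n+1), so C_{13} = C(26,13) - C(26,14) = 10400600 - 9657700.

Final answer: C_{13} = 742900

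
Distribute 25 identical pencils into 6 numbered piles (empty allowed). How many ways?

Stars and bars: C(n+k-1, k-1) = C(30,5).

Final answer: C(30,5) = 142506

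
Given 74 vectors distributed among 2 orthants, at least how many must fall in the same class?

By pigeonhole with 74 objects and 2 categories: ceiling(74/2).

Final answer: 37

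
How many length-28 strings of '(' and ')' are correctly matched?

This is a standard Catalan-number count: the answer is C_n. Here n = 14 (pairs).
Using C_0 = 1 and C_(k+1) = C_k x 2(2k+1)/(k+2), build up term by term: C_1=1, C_2=2, C_3=5, C_4=14, C_5=42, C_6=132, C_7=429, C_8=1430, C_9=4862, C_10=16796, C_11=58786, C_12=208012, C_13=742900, C_14=2674440.

Final answer: C_{14} = 2674440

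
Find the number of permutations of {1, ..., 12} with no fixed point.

Use the recurrence D(n) = (n-1)(D(n-1) + D(n-2)) with D(0)=1, D(1)=0.
D(2) = 1 x (0 + 1) = 1
D(3) = 2 x (1 + 0) = 2
D(4) = 3 x (2 + 1) = 9
D(5) = 4 x (9 + 2) = 44
D(6) = 5 x (44 + 9) = 265
D(7) = 6 x (265 + 44) = 1854
D(8) = 7 x (1854 + 265) = 14833
D(9) = 8 x (14833 + 1854) = 133496
D(10) = 9 x (133496 + 14833) = 1334961
D(11) = 10 x (1334961 + 133496) = 14684570
D(12) = 11 x (D(11) + D(10)) = 11 x (14684570 + 1334961)

Final answer: D(12) = 176214841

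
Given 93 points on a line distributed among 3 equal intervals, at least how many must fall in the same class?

By pigeonhole with 93 objects and 3 categories: ceiling(93/3).

Final answer: 31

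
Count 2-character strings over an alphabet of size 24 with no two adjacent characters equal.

First character: 24 choices. Each subsequent: 23 choices (must differ from the previous one).
Total: 24 x 23^1.

Final answer: 24 x 23^{1} = 552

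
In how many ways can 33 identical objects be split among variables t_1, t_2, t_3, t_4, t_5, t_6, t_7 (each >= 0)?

Stars and bars with 33 stars and 6 bars:
C(33+7-1, 7-1) = C(39,6).

Final answer: C(39,6) = 3262623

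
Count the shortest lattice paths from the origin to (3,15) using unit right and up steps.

Each path has 3 right steps and 15 up steps in some order (18 steps total).
Choose which 15 of the 18 steps are up: C(18,15).

Final answer: C(18,15) = 816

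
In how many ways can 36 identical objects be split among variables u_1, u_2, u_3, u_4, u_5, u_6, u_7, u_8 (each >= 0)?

Stars and bars with 36 stars and 7 bars:
C(36+8-1, 8-1) = C(43,7).

Final answer: C(43,7) = 32224114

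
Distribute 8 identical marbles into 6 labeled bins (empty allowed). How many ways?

Stars and bars: C(n+k-1, k-1) = C(13,5).

Final answer: C(13,5) = 1287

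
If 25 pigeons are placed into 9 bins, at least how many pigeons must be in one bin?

By the pigeonhole principle: ceiling(25/9).

Final answer: 3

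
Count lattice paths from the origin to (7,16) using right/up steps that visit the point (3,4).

Paths (0,0)->(3,4): C(7,4) = 35.
Paths (3,4)->(7,16): C(16,12) = 1820.
By multiplication principle: 35 x 1820.

Final answer: 63700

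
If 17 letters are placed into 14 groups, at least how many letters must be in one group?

By the pigeonhole principle: ceiling(17/14).

Final answer: 2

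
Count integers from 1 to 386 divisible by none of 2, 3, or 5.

|div by 2|=193, |div by 3|=128, |div by 5|=77.
|div by 2&3|=64, |div by 2&5|=38, |div by 3&5|=25, |div by all|=12.
By inclusion-exclusion, divisible by at least one: 193+128+77-64-38-25+12 = 283.
Not divisible by any: 386 - 283.

Final answer: 103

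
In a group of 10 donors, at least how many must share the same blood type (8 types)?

There are 8 possible values for blood type (8 types). With 10 donors and 8 categories, by pigeonhole: ceiling(10/8).

Final answer: 2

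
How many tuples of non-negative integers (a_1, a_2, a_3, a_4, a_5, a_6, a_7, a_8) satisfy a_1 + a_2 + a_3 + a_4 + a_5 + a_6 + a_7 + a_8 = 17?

Stars and bars with 17 stars and 7 bars:
C(17+8-1, 8-1) = C(24,7).

Final answer: C(24,7) = 346104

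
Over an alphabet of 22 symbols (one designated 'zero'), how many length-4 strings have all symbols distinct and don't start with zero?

First digit: 21 (nonzero). Second: 21 (not first). Third: 20, etc.
Total: 21 x 21 x 20 x 19.

Final answer: 167580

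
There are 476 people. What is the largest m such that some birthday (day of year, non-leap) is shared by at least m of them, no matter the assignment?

There are 365 possible values for birthday (day of year, non-leap). With 476 people and 365 categories, by pigeonhole: ceiling(476/365).

Final answer: 2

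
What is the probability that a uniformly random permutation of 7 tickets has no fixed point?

Use the recurrence D(n) = (n-1)(D(n-1) + D(n-2)) with D(0)=1, D(1)=0.
Building up: D(2)=1, D(3)=2, D(4)=9, D(5)=44, D(6)=265, D(7)=1854.
Total arrangements: 7! = 5040.
Probability = D(7)/7! = 103/280.

Final answer: D(7)/7! = 1854/5040 = 0.367857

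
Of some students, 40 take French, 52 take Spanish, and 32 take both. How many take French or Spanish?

|A union B| = |A| + |B| - |A intersect B| = 40 + 52 - 32.

Final answer: 60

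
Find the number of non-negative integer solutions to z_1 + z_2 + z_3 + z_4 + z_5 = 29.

Stars and bars with 29 stars and 4 bars:
C(29+5-1, 5-1) = C(33,4).

Final answer: C(33,4) = 40920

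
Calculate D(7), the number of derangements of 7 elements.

Derangements satisfy D(n) = (n-1)(D(n-1) + D(n-2)), starting from D(0)=1, D(1)=0.
D(2) = 1 x (0 + 1) = 1
D(3) = 2 x (1 + 0) = 2
D(4) = 3 x (2 + 1) = 9
D(5) = 4 x (9 + 2) = 44
D(6) = 5 x (44 + 9) = 265
D(7) = 6 x (D(6) + D(5)) = 6 x (265 + 44)

Final answer: D(7) = 1854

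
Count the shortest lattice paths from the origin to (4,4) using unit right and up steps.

Each path has 4 right steps and 4 up steps in some order (8 steps total).
Choose which 4 of the 8 steps are up: C(8,4).

Final answer: C(8,4) = 70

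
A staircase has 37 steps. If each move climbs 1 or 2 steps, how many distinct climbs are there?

Condition on the final move: it is a 1-step (f(n-1) ways to get there) or a 2-step (f(n-2) ways), so f(n) = f(n-1) + f(n-2), with f(1)=1, f(2)=2.
Building up term by term: f(1)=1, f(2)=2, f(3)=3, f(4)=5, f(5)=8, f(6)=13, f(7)=21, f(8)=34, f(9)=55, f(10)=89, f(11)=144, f(12)=233, f(13)=377, f(14)=610, f(15)=987, f(16)=1597, f(17)=2584, f(18)=4181, f(19)=6765, f(20)=10946, f(21)=17711, f(22)=28657, f(23)=46368, f(24)=75025, f(25)=121393, f(26)=196418, f(27)=317811, f(28)=514229, f(29)=832040, f(30)=1346269, f(31)=2178309, f(32)=3524578, f(33)=5702887, f(34)=9227465, f(35)=14930352, f(36)=24157817, f(37)=39088169.

Final answer: 39088169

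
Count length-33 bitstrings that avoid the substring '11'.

A valid string ends in 0 (append to any length-(n-1) valid string) or in 01 (append to any length-(n-2) valid string), so a(n) = a(n-1) + a(n-2) with a(1)=2, a(2)=3.
Iterating the recurrence: a(1)=2, a(2)=3, a(3)=5, a(4)=8, a(5)=13, a(6)=21, a(7)=34, a(8)=55, a(9)=89, a(10)=144, a(11)=233, a(12)=377, a(13)=610, a(14)=987, a(15)=1597, a(16)=2584, a(17)=4181, a(18)=6765, a(19)=10946, a(20)=17711, a(21)=28657, a(22)=46368, a(23)=75025, a(24)=121393, a(25)=196418, a(26)=317811, a(27)=514229, a(28)=832040, a(29)=1346269, a(30)=2178309, a(31)=3524578, a(32)=5702887, a(33)=9227465.

Final answer: 9227465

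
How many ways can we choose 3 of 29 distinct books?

C(29,3) = 29!/(3! x 26!).

Final answer: \binom{29}{3} = 3654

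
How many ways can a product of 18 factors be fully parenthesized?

This is counted by the nth Catalan number C_n. Here n = 18 - 1 = 17.
C_n = C(2n,n)/(n+1), so C_{17} = C(34,17)/18 = 2333606220/18.

Final answer: C_{17} = 129644790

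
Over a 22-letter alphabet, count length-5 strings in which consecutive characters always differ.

First character: 22 choices. Each subsequent: 21 choices (must differ from the previous one).
Total: 22 x 21^4.

Final answer: 22 x 21^{4} = 4278582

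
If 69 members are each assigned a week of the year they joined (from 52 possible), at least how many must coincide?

There are 52 possible values for week of the year they joined. With 69 members and 52 categories, by pigeonhole: ceiling(69/52).

Final answer: 2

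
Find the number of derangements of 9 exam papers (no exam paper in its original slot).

Derangements satisfy D(n) = (n-1)(D(n-1) + D(n-2)), starting from D(0)=1, D(1)=0.
D(2) = 1 x (0 + 1) = 1
D(3) = 2 x (1 + 0) = 2
D(4) = 3 x (2 + 1) = 9
D(5) = 4 x (9 + 2) = 44
D(6) = 5 x (44 + 9) = 265
D(7) = 6 x (265 + 44) = 1854
D(8) = 7 x (1854 + 265) = 14833
D(9) = 8 x (D(8) + D(7)) = 8 x (14833 + 1854)

Final answer: D(9) = 133496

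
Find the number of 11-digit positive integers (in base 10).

The leading digit cannot be 0 (9 options); the other 10 digits can be anything (10 options each).
Total: 9 x 10^10.

Final answer: 90000000000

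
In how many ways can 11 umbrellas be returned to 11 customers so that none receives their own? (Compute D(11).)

Use the recurrence D(n) = (n-1)(D(n-1) + D(n-2)) with D(0)=1, D(1)=0.
D(2) = 1 x (0 + 1) = 1
D(3) = 2 x (1 + 0) = 2
D(4) = 3 x (2 + 1) = 9
D(5) = 4 x (9 + 2) = 44
D(6) = 5 x (44 + 9) = 265
D(7) = 6 x (265 + 44) = 1854
D(8) = 7 x (1854 + 265) = 14833
D(9) = 8 x (14833 + 1854) = 133496
D(10) = 9 x (133496 + 14833) = 1334961
D(11) = 10 x (D(10) + D(9)) = 10 x (1334961 + 133496)

Final answer: D(11) = 14684570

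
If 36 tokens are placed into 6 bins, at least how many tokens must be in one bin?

By the pigeonhole principle: ceiling(36/6).

Final answer: 6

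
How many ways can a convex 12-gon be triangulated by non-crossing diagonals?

This is counted by the nth Catalan number C_n. Here n = 12 - 2 = 10.
C_n = C(2n,n)/(n+1), so C_{10} = C(20,10)/11 = 184756/11.

Final answer: C_{10} = 16796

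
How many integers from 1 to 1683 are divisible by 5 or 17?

Multiples of 5: 336. Multiples of 17: 99. Of both (lcm=85): 19.
By inclusion-exclusion: 336 + 99 - 19.

Final answer: 416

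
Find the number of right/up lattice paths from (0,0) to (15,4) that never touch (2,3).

Total paths to (15,4): C(19,4) = 3876.
Paths through (2,3): C(5,3) x C(14,1) = 140.
Avoiding (2,3): 3876 - 140.

Final answer: 3736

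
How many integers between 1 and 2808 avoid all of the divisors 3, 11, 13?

|div by 3|=936, |div by 11|=255, |div by 13|=216.
|div by 3&11|=85, |div by 3&13|=72, |div by 11&13|=19, |div by all|=6.
By inclusion-exclusion, divisible by at least one: 936+255+216-85-72-19+6 = 1237.
Not divisible by any: 2808 - 1237.

Final answer: 1571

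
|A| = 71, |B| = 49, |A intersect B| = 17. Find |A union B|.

|A union B| = |A| + |B| - |A intersect B| = 71 + 49 - 17.

Final answer: 103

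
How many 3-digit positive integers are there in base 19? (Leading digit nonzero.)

Leading digit: 18 options (nonzero). Other 2 digit(s): 19 options each.
Total: 18 x 19^2.

Final answer: 6498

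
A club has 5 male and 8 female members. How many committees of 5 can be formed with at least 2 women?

Sum over valid woman counts:
C(8,2)C(5,3) = 280
C(8,3)C(5,2) = 560
C(8,4)C(5,1) = 350
C(8,5)C(5,0) = 56
Total: 280 + 560 + 350 + 56.

Final answer: 1246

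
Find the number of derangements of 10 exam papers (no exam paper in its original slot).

Derangements satisfy D(n) = (n-1)(D(n-1) + D(n-2)), starting from D(0)=1, D(1)=0.
D(2) = 1 x (0 + 1) = 1
D(3) = 2 x (1 + 0) = 2
D(4) = 3 x (2 + 1) = 9
D(5) = 4 x (9 + 2) = 44
D(6) = 5 x (44 + 9) = 265
D(7) = 6 x (265 + 44) = 1854
D(8) = 7 x (1854 + 265) = 14833
D(9) = 8 x (14833 + 1854) = 133496
D(10) = 9 x (D(9) + D(8)) = 9 x (133496 + 14833)

Final answer: D(10) = 1334961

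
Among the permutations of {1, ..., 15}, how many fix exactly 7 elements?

Choose which 7 elements are fixed: C(15,7) = 6435.
Derange the remaining 8 using D(j) = (j-1)(D(j-1) + D(j-2)), D(0)=1, D(1)=0: D(2)=1, D(3)=2, D(4)=9, D(5)=44, D(6)=265, D(7)=1854, D(8)=14833.
Total: 6435 x 14833.

Final answer: C(15,7) D(8) = 95450355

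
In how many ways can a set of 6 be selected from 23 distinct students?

C(23,6) = 23!/(6! x (23-6)!).

Final answer: C(23,6) = 100947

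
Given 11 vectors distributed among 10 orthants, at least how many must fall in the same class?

By pigeonhole with 11 objects and 10 categories: ceiling(11/10).

Final answer: 2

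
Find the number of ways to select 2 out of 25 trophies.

C(25,2) = 25!/(2! x (25-2)!).

Final answer: C(25,2) = 300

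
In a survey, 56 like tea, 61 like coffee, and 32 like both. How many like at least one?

|A union B| = |A| + |B| - |A intersect B| = 56 + 61 - 32.

Final answer: 85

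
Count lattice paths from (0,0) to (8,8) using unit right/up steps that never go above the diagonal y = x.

Total monotonic paths to (8,8): C(16,8) = 12870.
By the reflection principle, paths that go above the diagonal number C(16,9) = 11440.
Valid Dyck paths: 12870 - 11440.
(These counts are the Catalan numbers.)

Final answer: C_{8} = 1430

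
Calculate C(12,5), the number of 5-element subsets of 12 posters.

C(12,5) = 12!/(5! x (12-5)!).

Final answer: C(12,5) = 792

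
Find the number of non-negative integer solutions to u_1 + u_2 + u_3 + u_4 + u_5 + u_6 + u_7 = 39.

Stars and bars with 39 stars and 6 bars:
C(39+7-1, 7-1) = C(45,6).

Final answer: C(45,6) = 8145060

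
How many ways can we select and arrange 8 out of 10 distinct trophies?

P(10,8) = 10!/(10-8)! = 10!/2!.

Final answer: P(10,8) = 1814400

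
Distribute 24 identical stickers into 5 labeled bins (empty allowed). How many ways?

Stars and bars: C(n+k-1, k-1) = C(28,4).

Final answer: C(28,4) = 20475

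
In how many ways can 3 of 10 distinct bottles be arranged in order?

P(10,3) = 10!/(10-3)! = 10!/7!.

Final answer: P(10,3) = 720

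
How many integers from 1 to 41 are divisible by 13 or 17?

Multiples of 13: 3. Multiples of 17: 2. Of both (lcm=221): 0.
By inclusion-exclusion: 3 + 2 - 0.

Final answer: 5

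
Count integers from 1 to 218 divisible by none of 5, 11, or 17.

|div by 5|=43, |div by 11|=19, |div by 17|=12.
|div by 5&11|=3, |div by 5&17|=2, |div by 11&17|=1, |div by all|=0.
By inclusion-exclusion, divisible by at least one: 43+19+12-3-2-1+0 = 68.
Not divisible by any: 218 - 68.

Final answer: 150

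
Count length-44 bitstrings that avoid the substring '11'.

Let a(n) count valid strings. If the last bit is 0 the prefix is any valid string of length n-1; if it is 1 the string must end in 01 with a valid prefix of length n-2. So a(n) = a(n-1) + a(n-2), a(1)=2, a(2)=3.
Iterating the recurrence: a(1)=2, a(2)=3, a(3)=5, a(4)=8, a(5)=13, a(6)=21, a(7)=34, a(8)=55, a(9)=89, a(10)=144, a(11)=233, a(12)=377, a(13)=610, a(14)=987, a(15)=1597, a(16)=2584, a(17)=4181, a(18)=6765, a(19)=10946, a(20)=17711, a(21)=28657, a(22)=46368, a(23)=75025, a(24)=121393, a(25)=196418, a(26)=317811, a(27)=514229, a(28)=832040, a(29)=1346269, a(30)=2178309, a(31)=3524578, a(32)=5702887, a(33)=9227465, a(34)=14930352, a(35)=24157817, a(36)=39088169, a(37)=63245986, a(38)=102334155, a(39)=165580141, a(40)=267914296, a(41)=433494437, a(42)=701408733, a(43)=1134903170, a(44)=1836311903.

Final answer: 1836311903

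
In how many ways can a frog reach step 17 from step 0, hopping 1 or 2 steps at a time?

Let f(n) count the ways. The last step is size 1 or 2, so f(n) = f(n-1) + f(n-2) with f(1)=1, f(2)=2.
Computing successive values: f(1)=1, f(2)=2, f(3)=3, f(4)=5, f(5)=8, f(6)=13, f(7)=21, f(8)=34, f(9)=55, f(10)=89, f(11)=144, f(12)=233, f(13)=377, f(14)=610, f(15)=987, f(16)=1597, f(17)=2584.

Final answer: 2584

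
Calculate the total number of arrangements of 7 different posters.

The number of ways to arrange 7 distinct objects is 7!.

Final answer: 7! = 5040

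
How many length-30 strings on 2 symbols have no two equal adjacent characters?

First character: 2 choices. Each subsequent: 1 choices (must differ from the previous one).
Total: 2 x 1^29.

Final answer: 2 x 1^{29} = 2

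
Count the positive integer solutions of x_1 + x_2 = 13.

Substitute x'_i = x_i - 1 (so x'_i >= 0). Then sum x'_i = 13 - 2 = 11.
Stars and bars: C(11+2-1, 2-1) = C(12,1).

Final answer: C(12,1) = 12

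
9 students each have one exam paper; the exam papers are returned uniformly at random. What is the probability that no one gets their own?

Derangements satisfy D(n) = (n-1)(D(n-1) + D(n-2)), starting from D(0)=1, D(1)=0.
Building up: D(2)=1, D(3)=2, D(4)=9, D(5)=44, D(6)=265, D(7)=1854, D(8)=14833, D(9)=133496.
Total arrangements: 9! = 362880.
Probability = D(9)/9! = 16687/45360.

Final answer: D(9)/9! = 133496/362880 = 0.367879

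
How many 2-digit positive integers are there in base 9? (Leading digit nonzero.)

In base 9, the leading digit has 8 choices (1..8); each of the remaining 1 digits has 9 choices.
Total: 8 x 9^1.

Final answer: 72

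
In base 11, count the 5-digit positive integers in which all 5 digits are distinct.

First digit: 10 (nonzero). Second: 10 (not first). Third: 9, etc.
Total: 10 x 10 x 9 x 8 x 7.

Final answer: 50400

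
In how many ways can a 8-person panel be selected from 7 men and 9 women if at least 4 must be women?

Sum over valid woman counts:
C(9,4)C(7,4) = 4410
C(9,5)C(7,3) = 4410
C(9,6)C(7,2) = 1764
C(9,7)C(7,1) = 252
C(9,8)C(7,0) = 9
Total: 4410 + 4410 + 1764 + 252 + 9.

Final answer: 10845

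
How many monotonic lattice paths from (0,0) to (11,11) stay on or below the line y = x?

Total monotonic paths to (11,11): C(22,11) = 705432.
Reflecting each bad path at its first crossing gives a bijection with paths to (10,12): C(22,12) = 646646.
Valid Dyck paths: 705432 - 646646.
(Equivalently, C_{11} = C(22,11)/12 = 705432/12.)

Final answer: C_{11} = 58786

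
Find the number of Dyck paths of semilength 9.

Total monotonic paths to (9,9): C(18,9) = 48620.
Paths that cross above y=x (reflection bijection): C(18,10) = 43758.
Valid Dyck paths: 48620 - 43758.
(Equivalently, C_{9} = C(18,9)/10 = 48620/10.)

Final answer: C_{9} = 4862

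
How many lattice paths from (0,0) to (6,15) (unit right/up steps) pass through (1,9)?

Paths (0,0)->(1,9): C(10,9) = 10.
Paths (1,9)->(6,15): C(11,6) = 462.
By multiplication principle: 10 x 462.

Final answer: 4620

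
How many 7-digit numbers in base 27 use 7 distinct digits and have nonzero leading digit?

The leading digit has 26 choices (anything but zero); the next has 26 (anything but the first), then 25, and so on, one fewer each time.
Total: 26 x 26 x 25 x 24 x 23 x 22 x 21.

Final answer: 4309905600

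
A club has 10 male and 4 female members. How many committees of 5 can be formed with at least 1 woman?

Sum over valid woman counts:
C(4,1)C(10,4) = 840
C(4,2)C(10,3) = 720
C(4,3)C(10,2) = 180
C(4,4)C(10,1) = 10
Total: 840 + 720 + 180 + 10.

Final answer: 1750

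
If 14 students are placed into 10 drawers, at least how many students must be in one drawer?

By the pigeonhole principle: ceiling(14/10).

Final answer: 2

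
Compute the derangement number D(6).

D(n) = (n-1)(D(n-1) + D(n-2)), D(0)=1, D(1)=0.
D(2) = 1 x (0 + 1) = 1
D(3) = 2 x (1 + 0) = 2
D(4) = 3 x (2 + 1) = 9
D(5) = 4 x (9 + 2) = 44
D(6) = 5 x (D(5) + D(4)) = 5 x (44 + 9)

Final answer: D(6) = 265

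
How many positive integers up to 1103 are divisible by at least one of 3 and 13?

Multiples of 3: 367. Multiples of 13: 84. Of both (lcm=39): 28.
By inclusion-exclusion: 367 + 84 - 28.

Final answer: 423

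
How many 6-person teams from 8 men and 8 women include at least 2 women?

Sum over valid woman counts:
C(8,2)C(8,4) = 1960
C(8,3)C(8,3) = 3136
C(8,4)C(8,2) = 1960
C(8,5)C(8,1) = 448
C(8,6)C(8,0) = 28
Total: 1960 + 3136 + 1960 + 448 + 28.

Final answer: 7532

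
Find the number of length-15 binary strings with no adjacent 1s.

Classify by the final bit: ...0 gives a(n-1) strings, ...01 gives a(n-2) strings. Thus a(n) = a(n-1) + a(n-2) with a(1)=2, a(2)=3.
Building up term by term: a(1)=2, a(2)=3, a(3)=5, a(4)=8, a(5)=13, a(6)=21, a(7)=34, a(8)=55, a(9)=89, a(10)=144, a(11)=233, a(12)=377, a(13)=610, a(14)=987, a(15)=1597.

Final answer: 1597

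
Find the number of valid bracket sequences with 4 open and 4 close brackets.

This is a standard Catalan-number count: the answer is C_n. Here n = 4 (pairs).
C_n = (2n)!/(n!(n+1)!), so C_{4} = 8!/(4! x 5!) = C(8,4)/5 = 70/5.

Final answer: C_{4} = 14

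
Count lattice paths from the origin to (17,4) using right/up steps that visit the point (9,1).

Paths (0,0)->(9,1): C(10,1) = 10.
Paths (9,1)->(17,4): C(11,3) = 165.
By multiplication principle: 10 x 165.

Final answer: 1650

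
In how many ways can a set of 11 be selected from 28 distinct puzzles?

C(28,11) = 28!/(11! x 17!).

Final answer: \binom{28}{11} = 21474180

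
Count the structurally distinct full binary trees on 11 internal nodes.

This is counted by the nth Catalan number C_n. Here n = 11.
C_n = (2n)!/(n!(n+1)!), so C_{11} = 22!/(11! x 12!) = C(22,11)/12 = 705432/12.

Final answer: C_{11} = 58786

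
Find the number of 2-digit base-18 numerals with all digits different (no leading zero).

First digit: 17 (nonzero). Second: 17 (not first). Third: 16, etc.
Total: 17 x 17.

Final answer: 289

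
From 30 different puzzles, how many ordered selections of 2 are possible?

P(30,2) = 30!/(30-2)! = 30!/28!.

Final answer: P(30,2) = 870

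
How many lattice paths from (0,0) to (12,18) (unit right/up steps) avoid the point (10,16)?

Total paths to (12,18): C(30,18) = 86493225.
Paths through (10,16): C(26,16) x C(4,2) = 31870410.
Avoiding (10,16): 86493225 - 31870410.

Final answer: 54622815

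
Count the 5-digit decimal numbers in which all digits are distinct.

First digit: 9 (not 0). Second: 9 (not first). Third: 8, etc.
Total: 9 x 9 x 8 x 7 x 6.

Final answer: 27216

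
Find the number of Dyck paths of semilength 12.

Total monotonic paths to (12,12): C(24,12) = 2704156.
Reflecting each bad path at its first crossing gives a bijection with paths to (11,13): C(24,13) = 2496144.
Valid Dyck paths: 2704156 - 2496144.
(This is the Catalan number C_{12}.)

Final answer: C_{12} = 208012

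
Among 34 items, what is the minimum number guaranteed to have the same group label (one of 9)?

There are 9 possible values for group label (one of 9). With 34 items and 9 categories, by pigeonhole: ceiling(34/9).

Final answer: 4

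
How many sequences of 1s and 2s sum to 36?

Let f(n) be the number of climbs. Removing the last move (1 or 2 steps) gives f(n) = f(n-1) + f(n-2); base cases f(1)=1, f(2)=2.
Computing successive values: f(1)=1, f(2)=2, f(3)=3, f(4)=5, f(5)=8, f(6)=13, f(7)=21, f(8)=34, f(9)=55, f(10)=89, f(11)=144, f(12)=233, f(13)=377, f(14)=610, f(15)=987, f(16)=1597, f(17)=2584, f(18)=4181, f(19)=6765, f(20)=10946, f(21)=17711, f(22)=28657, f(23)=46368, f(24)=75025, f(25)=121393, f(26)=196418, f(27)=317811, f(28)=514229, f(29)=832040, f(30)=1346269, f(31)=2178309, f(32)=3524578, f(33)=5702887, f(34)=9227465, f(35)=14930352, f(36)=24157817.

Final answer: 24157817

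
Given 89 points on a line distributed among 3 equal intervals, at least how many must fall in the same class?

By pigeonhole with 89 objects and 3 categories: ceiling(89/3).

Final answer: 30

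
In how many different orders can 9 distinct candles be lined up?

The number of ways to arrange 9 distinct objects is 9!.

Final answer: 9! = 362880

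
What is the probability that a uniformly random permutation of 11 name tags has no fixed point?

Derangements satisfy D(n) = (n-1)(D(n-1) + D(n-2)), starting from D(0)=1, D(1)=0.
Building up: D(2)=1, D(3)=2, D(4)=9, D(5)=44, D(6)=265, D(7)=1854, D(8)=14833, D(9)=133496, D(10)=1334961, D(11)=14684570.
Total arrangements: 11! = 39916800.
Probability = D(11)/11! = 1468457/3991680.

Final answer: D(11)/11! = 14684570/39916800 = 0.367879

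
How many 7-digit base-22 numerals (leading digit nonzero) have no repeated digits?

The leading digit has 21 choices (anything but zero); the next has 21 (anything but the first), then 20, and so on, one fewer each time.
Total: 21 x 21 x 20 x 19 x 18 x 17 x 16.

Final answer: 820471680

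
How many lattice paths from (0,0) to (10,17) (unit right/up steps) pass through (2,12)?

Paths (0,0)->(2,12): C(14,12) = 91.
Paths (2,12)->(10,17): C(13,5) = 1287.
By multiplication principle: 91 x 1287.

Final answer: 117117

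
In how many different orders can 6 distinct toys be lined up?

The number of ways to arrange 6 distinct objects is 6!.

Final answer: 6! = 720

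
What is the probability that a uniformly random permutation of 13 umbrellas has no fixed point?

D(n) = (n-1)(D(n-1) + D(n-2)), D(0)=1, D(1)=0.
Building up: D(2)=1, D(3)=2, D(4)=9, D(5)=44, D(6)=265, D(7)=1854, D(8)=14833, D(9)=133496, D(10)=1334961, D(11)=14684570, D(12)=176214841, D(13)=2290792932.
Total arrangements: 13! = 6227020800.
Probability = D(13)/13! = 63633137/172972800.

Final answer: D(13)/13! = 2290792932/6227020800 = 0.367879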